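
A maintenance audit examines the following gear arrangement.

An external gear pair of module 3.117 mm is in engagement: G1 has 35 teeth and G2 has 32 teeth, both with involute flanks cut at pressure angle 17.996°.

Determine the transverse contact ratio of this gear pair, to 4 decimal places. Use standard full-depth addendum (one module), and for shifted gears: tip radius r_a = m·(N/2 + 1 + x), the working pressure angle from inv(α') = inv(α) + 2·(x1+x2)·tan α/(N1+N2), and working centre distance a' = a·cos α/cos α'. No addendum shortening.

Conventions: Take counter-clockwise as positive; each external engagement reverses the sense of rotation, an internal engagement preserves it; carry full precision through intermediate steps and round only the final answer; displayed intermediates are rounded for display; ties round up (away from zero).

recognized (one external pair, fixed centres): single-mesh tooth geometry, m = 3.117, N1 = 35, N2 = 32
base radii: r_b1 = 51.878932, r_b2 = 47.432166
tip radii: r_a1 = 57.664500, r_a2 = 52.989000
no profile shift: α' = α, a' = a
action lengths: √(r_a1²−r_b1²) = 25.174808, √(r_a2²−r_b2²) = 23.622526
base pitch p_b = π·m·cos α = 9.313284
CR = (25.174808 + 23.622526 − 104.419500·sin 17.99600°)/9.313284 = 1.775621
contact ratio ≈ 1.7756

1.7756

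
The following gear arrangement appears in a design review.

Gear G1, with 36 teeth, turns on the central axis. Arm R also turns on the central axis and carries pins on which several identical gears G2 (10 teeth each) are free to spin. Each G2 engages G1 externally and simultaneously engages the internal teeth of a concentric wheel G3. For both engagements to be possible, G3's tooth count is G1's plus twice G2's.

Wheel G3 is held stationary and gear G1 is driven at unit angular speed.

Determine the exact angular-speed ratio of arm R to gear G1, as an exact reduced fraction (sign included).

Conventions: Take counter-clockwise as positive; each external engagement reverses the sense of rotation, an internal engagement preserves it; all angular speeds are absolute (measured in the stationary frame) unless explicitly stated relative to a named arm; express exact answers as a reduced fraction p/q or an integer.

9/23

recognized (axles ride arm R): planetary set, 36/10/56 teeth
ring teeth: 36 + 2·10 = 56
36(ω_sun−ω_arm) = −56(ω_ring−ω_arm),  ω_ring = 0, ω_sun = 1
36(1−ω_arm) = −56(0−ω_arm)  ⇒  92·ω_arm = 36  ⇒  ω_arm = 9/23
ω_out/ω_in = 9/23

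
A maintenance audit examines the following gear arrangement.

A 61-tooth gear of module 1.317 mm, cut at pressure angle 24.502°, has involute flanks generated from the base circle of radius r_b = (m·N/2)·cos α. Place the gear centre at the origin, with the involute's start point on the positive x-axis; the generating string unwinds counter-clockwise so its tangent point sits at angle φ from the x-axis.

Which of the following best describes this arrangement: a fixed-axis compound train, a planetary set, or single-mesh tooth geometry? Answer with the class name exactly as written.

single-mesh involute tooth geometry (61T wheel at module 1.317)
classification: single-mesh tooth geometry

single-mesh tooth geometry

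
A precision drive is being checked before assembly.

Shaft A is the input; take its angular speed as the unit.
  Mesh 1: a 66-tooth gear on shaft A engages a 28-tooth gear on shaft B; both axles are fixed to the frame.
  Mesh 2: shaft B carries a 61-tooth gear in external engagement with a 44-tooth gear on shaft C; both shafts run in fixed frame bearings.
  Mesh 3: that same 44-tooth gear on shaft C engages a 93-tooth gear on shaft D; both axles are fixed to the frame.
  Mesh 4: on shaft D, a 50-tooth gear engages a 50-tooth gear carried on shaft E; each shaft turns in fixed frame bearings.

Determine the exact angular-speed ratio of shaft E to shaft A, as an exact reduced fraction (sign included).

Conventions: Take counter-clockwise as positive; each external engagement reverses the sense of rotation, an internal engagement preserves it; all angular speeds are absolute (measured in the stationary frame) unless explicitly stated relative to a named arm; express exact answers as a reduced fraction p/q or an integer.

671/434

class = fixed-axis compound train [4 meshes; 4 ratios multiply, 4 sense flips]
mesh 1 [66T→28T]: running ratio 33/14, sense −
mesh 2 [61T→44T]: running ratio 183/56, sense +
mesh 3 [44T→93T]: running ratio 671/434, sense −
mesh 4 [50T→50T]: running ratio 671/434, sense +
ω_out/ω_in = 671/434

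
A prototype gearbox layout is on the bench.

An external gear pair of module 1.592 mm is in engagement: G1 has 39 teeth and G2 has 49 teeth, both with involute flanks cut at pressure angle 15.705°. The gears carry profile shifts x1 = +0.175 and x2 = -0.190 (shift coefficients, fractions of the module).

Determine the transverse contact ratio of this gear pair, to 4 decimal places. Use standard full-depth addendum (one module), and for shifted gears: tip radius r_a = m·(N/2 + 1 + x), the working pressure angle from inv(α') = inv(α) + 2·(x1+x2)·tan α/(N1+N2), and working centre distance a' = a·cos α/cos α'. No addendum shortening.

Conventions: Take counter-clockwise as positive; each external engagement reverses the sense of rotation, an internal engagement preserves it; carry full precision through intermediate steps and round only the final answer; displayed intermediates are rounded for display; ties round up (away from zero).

single-mesh involute tooth geometry (39T engaging 49T at module 1.592)
base radii: r_b1 = 29.885069, r_b2 = 37.547908
tip radii: r_a1 = 32.914600, r_a2 = 40.293520
inv(α') = inv(15.705°) + 2·(+0.175-0.190)·tan α/(39+49) = 0.00698167  ⇒  α' = 15.63521°
a' = a·cos α / cos α' = 70.0480·cos 15.705°/cos 15.63521° = 70.024068
action lengths: √(r_a1²−r_b1²) = 13.793242, √(r_a2²−r_b2²) = 14.619247
base pitch p_b = π·m·cos α = 4.814703
CR = (13.793242 + 14.619247 − 70.024068·sin 15.63521°)/4.814703 = 1.981470
contact ratio ≈ 1.9815

1.9815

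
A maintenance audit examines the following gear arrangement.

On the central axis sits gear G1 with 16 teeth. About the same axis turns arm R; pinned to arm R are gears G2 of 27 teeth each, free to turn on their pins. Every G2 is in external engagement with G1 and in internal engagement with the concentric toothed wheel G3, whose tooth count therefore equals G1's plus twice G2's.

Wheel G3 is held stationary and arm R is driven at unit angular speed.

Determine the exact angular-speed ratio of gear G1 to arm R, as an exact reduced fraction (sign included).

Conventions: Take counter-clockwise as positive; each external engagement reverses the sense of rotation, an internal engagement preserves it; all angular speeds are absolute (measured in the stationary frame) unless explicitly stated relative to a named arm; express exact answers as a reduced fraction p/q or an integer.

43/8

recognized (axles ride arm R): planetary set, 16/27/70 teeth
ring teeth: 16 + 2·27 = 70
16(ω_sun−ω_arm) = −70(ω_ring−ω_arm),  ω_ring = 0, ω_arm = 1
ω_sun = 1 − (70/16)(0−1) = 43/8
ω_out/ω_in = 43/8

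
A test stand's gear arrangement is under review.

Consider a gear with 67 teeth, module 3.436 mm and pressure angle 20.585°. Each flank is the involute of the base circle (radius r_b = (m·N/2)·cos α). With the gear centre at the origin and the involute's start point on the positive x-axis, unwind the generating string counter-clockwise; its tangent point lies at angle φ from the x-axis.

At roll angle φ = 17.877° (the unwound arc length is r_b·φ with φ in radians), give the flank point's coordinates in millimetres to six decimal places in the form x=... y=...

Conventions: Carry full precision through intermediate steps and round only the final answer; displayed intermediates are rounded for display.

x=112.874853 y=1.080451

class = single-mesh tooth geometry [base-circle involute, m = 3.436, 67T]
pitch radius r_p = m·N/2 = 3.436·67/2 = 115.106000
base radius r_b = r_p·cos α = 115.106000·cos 20.585° = 107.756668
roll angle φ = 17.877° = 0.31201251 rad
x = r_b·(cos φ + φ·sin φ) = 112.874853
y = r_b·(sin φ − φ·cos φ) = 1.080451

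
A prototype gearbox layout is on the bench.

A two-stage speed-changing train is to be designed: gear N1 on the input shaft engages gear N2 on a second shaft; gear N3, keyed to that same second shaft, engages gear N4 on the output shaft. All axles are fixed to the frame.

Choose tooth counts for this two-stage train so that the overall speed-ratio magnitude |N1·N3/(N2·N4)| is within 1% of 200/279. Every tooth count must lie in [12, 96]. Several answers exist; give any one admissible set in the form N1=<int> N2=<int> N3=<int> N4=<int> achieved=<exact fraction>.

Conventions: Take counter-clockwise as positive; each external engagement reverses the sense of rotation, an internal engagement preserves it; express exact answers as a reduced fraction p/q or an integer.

2-stage fixed-axis compound train for ratio 200/279
target = 200/279 in lowest terms: an exact hit needs N1·N3 = k·200 and N2·N4 = k·279 for one integer k, every count in [12, 96]; additionally prefer no 1:1 stage (N1 ≠ N2, N3 ≠ N4)
k = 1: no 1:1-free in-range split of k·200 and k·279 into factor pairs; take k = 2
k = 2: N1·N3 = 400 = 16·25, N2·N4 = 558 = 18·31
achieved = 16·25/(18·31) = 200/279; |achieved − target| = 0 ≤ 2/279 ✓

N1=16 N2=18 N3=25 N4=31 achieved=200/279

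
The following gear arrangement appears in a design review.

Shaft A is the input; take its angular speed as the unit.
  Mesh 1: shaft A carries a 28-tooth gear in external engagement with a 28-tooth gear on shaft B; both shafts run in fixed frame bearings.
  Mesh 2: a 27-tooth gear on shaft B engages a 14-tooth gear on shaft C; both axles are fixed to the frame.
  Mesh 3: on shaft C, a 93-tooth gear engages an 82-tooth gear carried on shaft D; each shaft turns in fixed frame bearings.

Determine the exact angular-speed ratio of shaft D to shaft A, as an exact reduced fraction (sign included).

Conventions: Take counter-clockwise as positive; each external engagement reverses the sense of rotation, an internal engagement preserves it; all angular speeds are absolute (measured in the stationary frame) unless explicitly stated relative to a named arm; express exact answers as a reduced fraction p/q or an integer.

class = fixed-axis compound train [3 meshes; 3 ratios multiply, 3 sense flips]
mesh 1 [28T→28T]: running ratio 1, sense −
mesh 2 [27T→14T]: running ratio 27/14, sense +
mesh 3 [93T→82T]: running ratio 2511/1148, sense −
ω_out/ω_in = -2511/1148

-2511/1148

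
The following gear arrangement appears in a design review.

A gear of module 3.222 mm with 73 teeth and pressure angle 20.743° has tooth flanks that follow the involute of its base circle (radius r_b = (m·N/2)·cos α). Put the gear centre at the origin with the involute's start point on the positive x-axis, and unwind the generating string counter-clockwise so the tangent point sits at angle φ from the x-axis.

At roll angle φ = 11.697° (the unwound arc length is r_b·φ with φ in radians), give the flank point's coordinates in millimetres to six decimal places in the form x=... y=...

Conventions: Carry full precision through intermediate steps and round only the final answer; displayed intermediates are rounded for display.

recognized (one wheel, involute flank): single-mesh tooth geometry, m = 3.222, N = 73
pitch radius r_p = m·N/2 = 3.222·73/2 = 117.603000
base radius r_b = r_p·cos α = 117.603000·cos 20.743° = 109.979796
roll angle φ = 11.697° = 0.20415116 rad
x = r_b·(cos φ + φ·sin φ) = 112.247823
y = r_b·(sin φ − φ·cos φ) = 0.310625

x=112.247823 y=0.310625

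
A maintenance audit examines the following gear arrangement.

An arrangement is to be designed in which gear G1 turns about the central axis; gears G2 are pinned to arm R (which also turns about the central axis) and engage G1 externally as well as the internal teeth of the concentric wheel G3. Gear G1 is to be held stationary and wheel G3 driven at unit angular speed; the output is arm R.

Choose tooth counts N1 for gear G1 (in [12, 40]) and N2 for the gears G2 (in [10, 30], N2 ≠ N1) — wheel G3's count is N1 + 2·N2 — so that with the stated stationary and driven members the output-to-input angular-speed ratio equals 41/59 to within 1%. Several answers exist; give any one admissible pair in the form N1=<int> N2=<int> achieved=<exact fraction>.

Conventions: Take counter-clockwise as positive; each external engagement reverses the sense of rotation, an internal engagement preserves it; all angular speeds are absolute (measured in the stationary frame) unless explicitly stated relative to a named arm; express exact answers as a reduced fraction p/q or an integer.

N1=36 N2=23 achieved=41/59

design class (target 41/59): planetary set
Willis with ω_sun = 0: ω_arm/ω_ring = N3/(N1+N3); set equal to 41/59  ⇒  N3/N1 = (41/59)/(1 − 41/59) = 41/18
N3 = N1 + 2·N2  ⇒  N2/N1 = (N3/N1 − 1)/2 = (41/18 − 1)/2 = 23/36
smallest multiple with N1 ≥ 12 and N2 ≥ 10: k = 1  ⇒  N1 = 1·36 = 36, N2 = 1·23 = 23 (N1 ≤ 40, N2 ≤ 30, N2 ≠ N1 ✓), N3 = 36 + 2·23 = 82
check: N3/(N1+N3) with N1 = 36, N3 = 82 gives 41/59; |achieved − target| = 0 ≤ 41/5900 ✓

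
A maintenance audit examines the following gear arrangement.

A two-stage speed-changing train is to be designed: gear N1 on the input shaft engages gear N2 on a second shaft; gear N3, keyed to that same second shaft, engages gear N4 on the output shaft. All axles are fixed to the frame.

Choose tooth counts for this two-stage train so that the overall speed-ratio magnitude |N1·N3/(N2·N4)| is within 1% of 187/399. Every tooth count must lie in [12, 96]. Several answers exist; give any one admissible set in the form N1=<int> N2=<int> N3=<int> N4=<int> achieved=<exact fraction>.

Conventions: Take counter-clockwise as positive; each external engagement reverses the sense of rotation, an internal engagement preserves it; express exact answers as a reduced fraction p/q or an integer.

N1=17 N2=14 N3=22 N4=57 achieved=187/399

class = fixed-axis compound train [2-stage, 187/399 wanted]
target = 187/399 in lowest terms: an exact hit needs N1·N3 = k·187 and N2·N4 = k·399 for one integer k, every count in [12, 96]; additionally prefer no 1:1 stage (N1 ≠ N2, N3 ≠ N4)
k = 1: no 1:1-free in-range split of k·187 and k·399 into factor pairs; take k = 2
k = 2: N1·N3 = 374 = 17·22, N2·N4 = 798 = 14·57
achieved = 17·22/(14·57) = 187/399; |achieved − target| = 0 ≤ 187/39900 ✓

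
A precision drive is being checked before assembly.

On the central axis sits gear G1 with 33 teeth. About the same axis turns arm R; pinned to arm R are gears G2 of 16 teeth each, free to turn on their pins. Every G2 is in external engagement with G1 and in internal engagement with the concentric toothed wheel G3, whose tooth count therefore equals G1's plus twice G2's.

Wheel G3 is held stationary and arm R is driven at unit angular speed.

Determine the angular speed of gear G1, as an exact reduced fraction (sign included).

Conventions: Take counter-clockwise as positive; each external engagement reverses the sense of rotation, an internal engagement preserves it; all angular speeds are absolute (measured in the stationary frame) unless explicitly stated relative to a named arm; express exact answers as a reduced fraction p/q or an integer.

98/33

topology: planetary set — G1 33T / G2 16T / G3 65T, arm = carrier (Willis)
ring teeth: 33 + 2·16 = 65
33(ω_sun−ω_arm) = −65(ω_ring−ω_arm),  ω_ring = 0, ω_arm = 1
ω_sun = 1 − (65/33)(0−1) = 98/33
exact speed ratio = 98/33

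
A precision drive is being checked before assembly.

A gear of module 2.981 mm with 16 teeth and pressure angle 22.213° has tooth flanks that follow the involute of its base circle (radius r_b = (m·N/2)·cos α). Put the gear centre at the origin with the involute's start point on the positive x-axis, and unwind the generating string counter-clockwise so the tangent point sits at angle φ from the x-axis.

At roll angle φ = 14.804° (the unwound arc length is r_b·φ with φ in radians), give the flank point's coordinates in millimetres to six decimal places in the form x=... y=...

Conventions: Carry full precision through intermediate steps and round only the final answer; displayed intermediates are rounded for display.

single-mesh involute tooth geometry (16T wheel at module 2.981)
pitch radius r_p = m·N/2 = 2.981·16/2 = 23.848000
base radius r_b = r_p·cos α = 23.848000·cos 22.213° = 22.078117
roll angle φ = 14.804° = 0.25837854 rad
x = r_b·(cos φ + φ·sin φ) = 22.802824
y = r_b·(sin φ − φ·cos φ) = 0.126098

x=22.802824 y=0.126098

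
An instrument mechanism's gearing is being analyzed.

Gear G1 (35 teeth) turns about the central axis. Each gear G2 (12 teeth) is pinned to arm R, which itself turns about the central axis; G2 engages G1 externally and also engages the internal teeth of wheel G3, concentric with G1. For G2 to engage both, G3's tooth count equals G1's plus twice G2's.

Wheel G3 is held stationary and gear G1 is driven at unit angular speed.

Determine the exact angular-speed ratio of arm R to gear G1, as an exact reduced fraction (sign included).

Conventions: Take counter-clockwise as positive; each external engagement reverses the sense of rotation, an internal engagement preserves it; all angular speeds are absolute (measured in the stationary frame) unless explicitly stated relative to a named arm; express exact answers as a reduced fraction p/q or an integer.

35/94

recognized (axles ride arm R): planetary set, 35/12/59 teeth
ring teeth: 35 + 2·12 = 59
35(ω_sun−ω_arm) = −59(ω_ring−ω_arm),  ω_ring = 0, ω_sun = 1
35(1−ω_arm) = −59(0−ω_arm)  ⇒  94·ω_arm = 35  ⇒  ω_arm = 35/94
ω_out/ω_in = 35/94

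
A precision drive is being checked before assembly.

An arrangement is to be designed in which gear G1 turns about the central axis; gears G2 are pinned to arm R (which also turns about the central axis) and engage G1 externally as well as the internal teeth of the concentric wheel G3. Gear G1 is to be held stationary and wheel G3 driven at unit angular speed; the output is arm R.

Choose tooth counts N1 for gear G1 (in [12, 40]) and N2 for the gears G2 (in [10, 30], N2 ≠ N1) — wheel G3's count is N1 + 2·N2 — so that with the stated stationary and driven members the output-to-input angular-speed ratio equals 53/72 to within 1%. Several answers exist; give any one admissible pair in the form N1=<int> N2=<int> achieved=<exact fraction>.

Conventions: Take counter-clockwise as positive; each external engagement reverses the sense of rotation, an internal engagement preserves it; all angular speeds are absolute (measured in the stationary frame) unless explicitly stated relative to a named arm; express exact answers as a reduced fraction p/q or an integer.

N1=19 N2=17 achieved=53/72

planetary set to be sized for 53/72 (Willis relation)
Willis with ω_sun = 0: ω_arm/ω_ring = N3/(N1+N3); set equal to 53/72  ⇒  N3/N1 = (53/72)/(1 − 53/72) = 53/19
N3 = N1 + 2·N2  ⇒  N2/N1 = (N3/N1 − 1)/2 = (53/19 − 1)/2 = 17/19
smallest multiple with N1 ≥ 12 and N2 ≥ 10: k = 1  ⇒  N1 = 1·19 = 19, N2 = 1·17 = 17 (N1 ≤ 40, N2 ≤ 30, N2 ≠ N1 ✓), N3 = 19 + 2·17 = 53
check: N3/(N1+N3) with N1 = 19, N3 = 53 gives 53/72; |achieved − target| = 0 ≤ 53/7200 ✓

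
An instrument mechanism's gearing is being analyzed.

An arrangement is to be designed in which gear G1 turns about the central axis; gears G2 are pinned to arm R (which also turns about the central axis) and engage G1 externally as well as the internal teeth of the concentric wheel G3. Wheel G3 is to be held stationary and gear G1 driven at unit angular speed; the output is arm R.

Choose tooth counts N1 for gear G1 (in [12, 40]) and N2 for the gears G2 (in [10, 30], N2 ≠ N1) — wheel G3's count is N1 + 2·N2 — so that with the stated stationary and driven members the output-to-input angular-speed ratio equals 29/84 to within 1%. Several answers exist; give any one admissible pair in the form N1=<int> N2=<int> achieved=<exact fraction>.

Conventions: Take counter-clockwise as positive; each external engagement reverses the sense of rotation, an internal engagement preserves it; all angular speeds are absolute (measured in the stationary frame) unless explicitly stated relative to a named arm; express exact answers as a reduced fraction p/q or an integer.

N1=29 N2=13 achieved=29/84

class = planetary set [ratio 29/84 wanted; Willis about the carrier]
Willis with ω_ring = 0: ω_arm/ω_sun = N1/(N1+N3); set equal to 29/84  ⇒  N3/N1 = 1/(29/84) − 1 = 55/29
N3 = N1 + 2·N2  ⇒  N2/N1 = (N3/N1 − 1)/2 = (55/29 − 1)/2 = 13/29
smallest multiple with N1 ≥ 12 and N2 ≥ 10: k = 1  ⇒  N1 = 1·29 = 29, N2 = 1·13 = 13 (N1 ≤ 40, N2 ≤ 30, N2 ≠ N1 ✓), N3 = 29 + 2·13 = 55
check: N1/(N1+N3) with N1 = 29, N3 = 55 gives 29/84; |achieved − target| = 0 ≤ 29/8400 ✓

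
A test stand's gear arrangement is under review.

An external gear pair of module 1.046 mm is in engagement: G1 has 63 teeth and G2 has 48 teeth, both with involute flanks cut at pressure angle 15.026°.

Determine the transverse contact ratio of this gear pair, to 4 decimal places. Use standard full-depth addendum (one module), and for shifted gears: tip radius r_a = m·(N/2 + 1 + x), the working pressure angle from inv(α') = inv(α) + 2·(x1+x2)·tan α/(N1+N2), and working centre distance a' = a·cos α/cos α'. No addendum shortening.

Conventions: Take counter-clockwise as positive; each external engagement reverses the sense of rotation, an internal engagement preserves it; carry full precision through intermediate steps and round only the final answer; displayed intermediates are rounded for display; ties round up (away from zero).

recognized (one external pair, fixed centres): single-mesh tooth geometry, m = 1.046, N1 = 63, N2 = 48
base radii: r_b1 = 31.822417, r_b2 = 24.245651
tip radii: r_a1 = 33.995000, r_a2 = 26.150000
no profile shift: α' = α, a' = a
action lengths: √(r_a1²−r_b1²) = 11.958002, √(r_a2²−r_b2²) = 9.796474
base pitch p_b = π·m·cos α = 3.173748
CR = (11.958002 + 9.796474 − 58.053000·sin 15.02600°)/3.173748 = 2.112269
contact ratio ≈ 2.1123

2.1123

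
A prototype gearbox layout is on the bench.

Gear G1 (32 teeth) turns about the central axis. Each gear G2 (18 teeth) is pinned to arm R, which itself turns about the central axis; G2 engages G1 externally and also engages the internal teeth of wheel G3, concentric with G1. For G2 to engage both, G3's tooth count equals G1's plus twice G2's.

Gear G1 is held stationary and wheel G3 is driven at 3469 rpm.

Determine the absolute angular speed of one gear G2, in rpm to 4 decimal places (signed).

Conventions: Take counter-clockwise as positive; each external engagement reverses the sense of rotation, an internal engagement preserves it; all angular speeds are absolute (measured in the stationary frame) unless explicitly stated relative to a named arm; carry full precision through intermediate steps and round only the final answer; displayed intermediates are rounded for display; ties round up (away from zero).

topology: planetary set — G1 32T / G2 18T / G3 68T, arm = carrier (Willis)
normalise by the input: solve with ω_ring = 1, then scale by 3469 rpm
ring teeth: 32 + 2·18 = 68
32(ω_sun−ω_arm) = −68(ω_ring−ω_arm),  ω_sun = 0, ω_ring = 1
32(0−ω_arm) = −68(1−ω_arm)  ⇒  100·ω_arm = 68  ⇒  ω_arm = 17/25
sun–planet mesh: 32·(0−17/25) = −18·(ω_p−ω_arm)  ⇒  ω_p−ω_arm = 272/225
ω_p = 17/25 + 272/225 = 17/9
scale: ω_p = 17/9 × 3469 rpm = +6552.5556 rpm

+6552.5556 rpm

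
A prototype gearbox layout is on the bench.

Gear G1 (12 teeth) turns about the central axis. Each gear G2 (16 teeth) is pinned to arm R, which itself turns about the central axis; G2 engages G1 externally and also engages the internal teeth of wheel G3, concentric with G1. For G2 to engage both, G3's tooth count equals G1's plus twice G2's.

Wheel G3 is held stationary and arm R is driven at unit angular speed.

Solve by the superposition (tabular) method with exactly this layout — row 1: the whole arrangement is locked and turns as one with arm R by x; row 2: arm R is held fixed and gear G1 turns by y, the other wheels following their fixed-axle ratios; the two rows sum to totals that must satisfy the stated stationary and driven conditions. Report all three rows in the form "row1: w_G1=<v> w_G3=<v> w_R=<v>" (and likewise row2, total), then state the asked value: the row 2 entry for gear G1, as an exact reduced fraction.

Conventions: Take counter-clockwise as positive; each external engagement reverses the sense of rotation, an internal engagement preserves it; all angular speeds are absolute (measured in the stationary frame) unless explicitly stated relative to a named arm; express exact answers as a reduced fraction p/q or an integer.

row1: w_G1=1 w_G3=1 w_R=1
row2: w_G1=11/3 w_G3=-1 w_R=0
total: w_G1=14/3 w_G3=0 w_R=1
asked value: 11/3

planetary set (12T centre, 16T on arm, 44T internal) — Willis relation
row 1: whole set turns with the arm by x
superposition row 2 [arm held]: sun y, ring −(12/44)·y, arm 0
boundary: total ω_ring = x − (12/44)·y = 0 and total ω_arm = x = 1  ⇒  y = 11/3, x = 1
row 2 ring = −(12/44)·11/3 = -1
totals (row 1 + row 2): sun 1 + 11/3 = 14/3, ring 1 + (-1) = 0, arm 1 + 0 = 1
asked cell (row2, sun) = 11/3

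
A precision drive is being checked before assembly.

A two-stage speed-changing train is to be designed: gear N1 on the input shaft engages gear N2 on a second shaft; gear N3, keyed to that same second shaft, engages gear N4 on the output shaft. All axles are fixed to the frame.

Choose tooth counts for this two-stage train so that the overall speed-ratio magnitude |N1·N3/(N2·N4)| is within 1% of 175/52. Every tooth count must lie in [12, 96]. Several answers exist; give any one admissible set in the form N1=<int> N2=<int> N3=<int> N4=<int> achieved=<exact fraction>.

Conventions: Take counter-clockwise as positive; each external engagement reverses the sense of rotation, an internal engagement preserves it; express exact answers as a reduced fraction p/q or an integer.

N1=15 N2=12 N3=35 N4=13 achieved=175/52

2-stage fixed-axis compound train for ratio 175/52
target = 175/52 in lowest terms: an exact hit needs N1·N3 = k·175 and N2·N4 = k·52 for one integer k, every count in [12, 96]; additionally prefer no 1:1 stage (N1 ≠ N2, N3 ≠ N4)
k = 1…2: no 1:1-free in-range split of k·175 and k·52 into factor pairs; take k = 3
k = 3: N1·N3 = 525 = 15·35, N2·N4 = 156 = 12·13
achieved = 15·35/(12·13) = 175/52; |achieved − target| = 0 ≤ 7/208 ✓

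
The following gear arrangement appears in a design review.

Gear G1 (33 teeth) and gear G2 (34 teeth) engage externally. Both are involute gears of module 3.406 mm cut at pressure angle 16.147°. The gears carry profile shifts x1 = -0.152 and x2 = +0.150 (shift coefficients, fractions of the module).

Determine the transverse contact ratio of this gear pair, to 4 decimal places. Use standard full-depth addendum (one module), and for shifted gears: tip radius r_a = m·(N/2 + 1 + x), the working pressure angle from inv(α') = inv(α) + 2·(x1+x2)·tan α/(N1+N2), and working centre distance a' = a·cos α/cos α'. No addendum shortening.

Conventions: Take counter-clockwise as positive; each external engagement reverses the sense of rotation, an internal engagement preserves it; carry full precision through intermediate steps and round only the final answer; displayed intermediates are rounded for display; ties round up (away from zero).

1.8782

single-mesh involute tooth geometry (33T engaging 34T at module 3.406)
base radii: r_b1 = 53.982025, r_b2 = 55.617844
tip radii: r_a1 = 59.087288, r_a2 = 61.818900
inv(α') = inv(16.147°) + 2·(-0.152+0.150)·tan α/(33+34) = 0.00768842  ⇒  α' = 16.13518°
a' = a·cos α / cos α' = 114.1010·cos 16.147°/cos 16.13518° = 114.094186
action lengths: √(r_a1²−r_b1²) = 24.025997, √(r_a2²−r_b2²) = 26.985770
base pitch p_b = π·m·cos α = 10.278154
CR = (24.025997 + 26.985770 − 114.094186·sin 16.13518°)/10.278154 = 1.878206
contact ratio ≈ 1.8782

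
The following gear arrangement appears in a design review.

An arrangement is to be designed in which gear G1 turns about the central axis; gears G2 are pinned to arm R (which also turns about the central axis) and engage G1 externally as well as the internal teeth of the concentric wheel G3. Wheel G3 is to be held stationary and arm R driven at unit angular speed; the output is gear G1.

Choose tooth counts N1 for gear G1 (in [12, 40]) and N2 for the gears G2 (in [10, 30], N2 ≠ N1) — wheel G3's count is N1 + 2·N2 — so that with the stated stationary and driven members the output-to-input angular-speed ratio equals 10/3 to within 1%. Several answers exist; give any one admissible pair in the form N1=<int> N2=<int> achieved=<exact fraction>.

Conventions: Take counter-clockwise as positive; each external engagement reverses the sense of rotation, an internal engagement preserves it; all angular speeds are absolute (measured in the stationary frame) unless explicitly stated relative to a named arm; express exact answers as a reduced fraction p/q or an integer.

planetary set to be sized for 10/3 (Willis relation)
Willis with ω_ring = 0: ω_sun/ω_arm = (N1+N3)/N1; set equal to 10/3  ⇒  N3/N1 = 10/3 − 1 = 7/3
N3 = N1 + 2·N2  ⇒  N2/N1 = (N3/N1 − 1)/2 = (7/3 − 1)/2 = 2/3
smallest multiple with N1 ≥ 12 and N2 ≥ 10: k = 5  ⇒  N1 = 5·3 = 15, N2 = 5·2 = 10 (N1 ≤ 40, N2 ≤ 30, N2 ≠ N1 ✓), N3 = 15 + 2·10 = 35
check: (N1+N3)/N1 with N1 = 15, N3 = 35 gives 10/3; |achieved − target| = 0 ≤ 1/30 ✓

N1=15 N2=10 achieved=10/3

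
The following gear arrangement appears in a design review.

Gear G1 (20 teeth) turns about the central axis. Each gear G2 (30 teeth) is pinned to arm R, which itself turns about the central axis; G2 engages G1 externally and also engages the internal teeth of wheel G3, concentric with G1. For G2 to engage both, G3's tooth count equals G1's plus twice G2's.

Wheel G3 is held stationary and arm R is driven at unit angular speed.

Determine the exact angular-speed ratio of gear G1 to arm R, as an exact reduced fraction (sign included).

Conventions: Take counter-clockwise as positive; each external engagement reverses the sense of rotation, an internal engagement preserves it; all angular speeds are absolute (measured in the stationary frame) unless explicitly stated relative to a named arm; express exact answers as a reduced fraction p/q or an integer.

5

recognized (axles ride arm R): planetary set, 20/30/80 teeth
ring teeth: 20 + 2·30 = 80
20(ω_sun−ω_arm) = −80(ω_ring−ω_arm),  ω_ring = 0, ω_arm = 1
ω_sun = 1 − (80/20)(0−1) = 5
ω_out/ω_in = 5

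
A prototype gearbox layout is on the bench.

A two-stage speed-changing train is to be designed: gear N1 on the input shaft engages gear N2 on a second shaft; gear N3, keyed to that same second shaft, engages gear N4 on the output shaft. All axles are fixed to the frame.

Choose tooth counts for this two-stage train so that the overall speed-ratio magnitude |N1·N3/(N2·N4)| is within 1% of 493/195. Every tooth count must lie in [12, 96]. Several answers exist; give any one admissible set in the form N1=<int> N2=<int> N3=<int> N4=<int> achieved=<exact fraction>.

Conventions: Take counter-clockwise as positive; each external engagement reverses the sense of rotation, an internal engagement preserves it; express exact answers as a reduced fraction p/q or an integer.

design class (target 493/195): fixed-axis compound train
target = 493/195 in lowest terms: an exact hit needs N1·N3 = k·493 and N2·N4 = k·195 for one integer k, every count in [12, 96]; additionally prefer no 1:1 stage (N1 ≠ N2, N3 ≠ N4)
k = 1: N1·N3 = 493 = 17·29, N2·N4 = 195 = 13·15
achieved = 17·29/(13·15) = 493/195; |achieved − target| = 0 ≤ 493/19500 ✓

N1=17 N2=13 N3=29 N4=15 achieved=493/195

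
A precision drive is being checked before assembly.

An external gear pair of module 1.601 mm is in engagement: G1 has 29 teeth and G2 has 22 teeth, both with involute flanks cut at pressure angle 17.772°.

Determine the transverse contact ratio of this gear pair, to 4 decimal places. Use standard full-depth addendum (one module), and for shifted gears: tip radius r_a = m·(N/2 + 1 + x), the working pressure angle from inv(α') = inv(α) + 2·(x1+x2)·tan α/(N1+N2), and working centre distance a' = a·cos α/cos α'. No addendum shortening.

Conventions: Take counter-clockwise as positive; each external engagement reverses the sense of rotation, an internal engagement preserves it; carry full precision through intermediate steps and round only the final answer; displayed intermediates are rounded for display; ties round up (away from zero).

topology: single-mesh involute geometry — m = 1.601, 29T/22T pair
base radii: r_b1 = 22.106673, r_b2 = 16.770580
tip radii: r_a1 = 24.815500, r_a2 = 19.212000
no profile shift: α' = α, a' = a
action lengths: √(r_a1²−r_b1²) = 11.274043, √(r_a2²−r_b2²) = 9.372759
base pitch p_b = π·m·cos α = 4.789666
CR = (11.274043 + 9.372759 − 40.825500·sin 17.77200°)/4.789666 = 1.709020
contact ratio ≈ 1.7090

1.7090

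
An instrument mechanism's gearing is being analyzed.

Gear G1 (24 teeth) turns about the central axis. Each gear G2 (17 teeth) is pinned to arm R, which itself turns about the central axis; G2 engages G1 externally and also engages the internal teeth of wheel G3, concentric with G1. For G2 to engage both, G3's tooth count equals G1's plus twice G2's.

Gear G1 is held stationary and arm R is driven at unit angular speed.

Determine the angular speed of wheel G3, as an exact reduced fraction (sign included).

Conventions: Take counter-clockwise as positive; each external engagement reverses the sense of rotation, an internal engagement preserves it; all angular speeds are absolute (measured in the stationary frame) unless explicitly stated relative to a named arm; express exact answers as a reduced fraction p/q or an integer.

topology: planetary set — G1 24T / G2 17T / G3 58T, arm = carrier (Willis)
ring teeth: 24 + 2·17 = 58
24(ω_sun−ω_arm) = −58(ω_ring−ω_arm),  ω_sun = 0, ω_arm = 1
ω_ring = 1 − (24/58)(0−1) = 41/29
exact speed ratio = 41/29

41/29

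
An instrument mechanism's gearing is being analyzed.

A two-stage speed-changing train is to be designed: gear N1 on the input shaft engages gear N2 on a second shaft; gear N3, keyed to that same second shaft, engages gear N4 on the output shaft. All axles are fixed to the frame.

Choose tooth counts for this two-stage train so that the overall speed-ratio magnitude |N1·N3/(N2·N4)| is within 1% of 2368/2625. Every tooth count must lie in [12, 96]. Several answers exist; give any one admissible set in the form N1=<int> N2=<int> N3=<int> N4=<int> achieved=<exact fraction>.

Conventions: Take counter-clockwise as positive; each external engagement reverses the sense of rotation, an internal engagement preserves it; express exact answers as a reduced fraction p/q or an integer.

N1=32 N2=35 N3=74 N4=75 achieved=2368/2625

class = fixed-axis compound train [2-stage, 2368/2625 wanted]
target = 2368/2625 in lowest terms: an exact hit needs N1·N3 = k·2368 and N2·N4 = k·2625 for one integer k, every count in [12, 96]; additionally prefer no 1:1 stage (N1 ≠ N2, N3 ≠ N4)
k = 1: N1·N3 = 2368 = 32·74, N2·N4 = 2625 = 35·75
achieved = 32·74/(35·75) = 2368/2625; |achieved − target| = 0 ≤ 592/65625 ✓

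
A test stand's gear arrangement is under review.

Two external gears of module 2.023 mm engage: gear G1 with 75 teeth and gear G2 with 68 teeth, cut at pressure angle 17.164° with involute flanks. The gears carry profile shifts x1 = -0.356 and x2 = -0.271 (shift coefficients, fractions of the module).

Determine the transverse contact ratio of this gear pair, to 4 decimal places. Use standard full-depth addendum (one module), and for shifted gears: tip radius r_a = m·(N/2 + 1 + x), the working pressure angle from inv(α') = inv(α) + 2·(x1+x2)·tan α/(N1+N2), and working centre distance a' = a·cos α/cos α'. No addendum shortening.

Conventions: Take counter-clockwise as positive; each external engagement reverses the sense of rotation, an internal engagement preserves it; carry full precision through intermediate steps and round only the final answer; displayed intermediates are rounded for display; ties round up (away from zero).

class = single-mesh tooth geometry [involute pair 75T × 68T, m = 2.023]
base radii: r_b1 = 72.483886, r_b2 = 65.718723
tip radii: r_a1 = 77.165312, r_a2 = 70.256767
inv(α') = inv(17.164°) + 2·(-0.356-0.271)·tan α/(75+68) = 0.00658651  ⇒  α' = 15.34034°
a' = a·cos α / cos α' = 144.6445·cos 17.164°/cos 15.34034° = 143.308493
action lengths: √(r_a1²−r_b1²) = 26.468315, √(r_a2²−r_b2²) = 24.840748
base pitch p_b = π·m·cos α = 6.072396
CR = (26.468315 + 24.840748 − 143.308493·sin 15.34034°)/6.072396 = 2.206129
contact ratio ≈ 2.2061

2.2061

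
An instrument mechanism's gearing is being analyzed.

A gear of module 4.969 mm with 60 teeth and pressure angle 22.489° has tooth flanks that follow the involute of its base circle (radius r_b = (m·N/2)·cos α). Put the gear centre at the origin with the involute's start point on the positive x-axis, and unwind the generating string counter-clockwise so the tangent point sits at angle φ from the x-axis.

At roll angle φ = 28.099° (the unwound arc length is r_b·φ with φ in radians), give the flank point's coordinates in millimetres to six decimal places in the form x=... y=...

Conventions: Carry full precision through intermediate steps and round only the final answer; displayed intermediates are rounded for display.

x=153.314272 y=5.286182

topology: single-mesh involute geometry — m = 4.969, N = 60
pitch radius r_p = m·N/2 = 4.969·60/2 = 149.070000
base radius r_b = r_p·cos α = 149.070000·cos 22.489° = 137.733672
roll angle φ = 28.099° = 0.49042007 rad
x = r_b·(cos φ + φ·sin φ) = 153.314272
y = r_b·(sin φ − φ·cos φ) = 5.286182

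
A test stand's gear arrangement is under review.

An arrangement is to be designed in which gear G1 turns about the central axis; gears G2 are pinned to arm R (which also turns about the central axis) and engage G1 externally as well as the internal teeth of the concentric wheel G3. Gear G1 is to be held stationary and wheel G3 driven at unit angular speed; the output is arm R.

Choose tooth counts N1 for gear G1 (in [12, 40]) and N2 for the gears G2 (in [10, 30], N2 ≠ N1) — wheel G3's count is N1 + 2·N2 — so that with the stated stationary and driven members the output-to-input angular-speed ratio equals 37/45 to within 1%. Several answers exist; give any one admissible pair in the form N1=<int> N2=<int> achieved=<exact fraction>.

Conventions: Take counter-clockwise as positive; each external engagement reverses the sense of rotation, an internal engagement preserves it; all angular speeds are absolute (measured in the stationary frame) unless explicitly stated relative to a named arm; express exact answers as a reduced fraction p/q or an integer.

N1=16 N2=29 achieved=37/45

design class (target 37/45): planetary set
Willis with ω_sun = 0: ω_arm/ω_ring = N3/(N1+N3); set equal to 37/45  ⇒  N3/N1 = (37/45)/(1 − 37/45) = 37/8
N3 = N1 + 2·N2  ⇒  N2/N1 = (N3/N1 − 1)/2 = (37/8 − 1)/2 = 29/16
smallest multiple with N1 ≥ 12 and N2 ≥ 10: k = 1  ⇒  N1 = 1·16 = 16, N2 = 1·29 = 29 (N1 ≤ 40, N2 ≤ 30, N2 ≠ N1 ✓), N3 = 16 + 2·29 = 74
check: N3/(N1+N3) with N1 = 16, N3 = 74 gives 37/45; |achieved − target| = 0 ≤ 37/4500 ✓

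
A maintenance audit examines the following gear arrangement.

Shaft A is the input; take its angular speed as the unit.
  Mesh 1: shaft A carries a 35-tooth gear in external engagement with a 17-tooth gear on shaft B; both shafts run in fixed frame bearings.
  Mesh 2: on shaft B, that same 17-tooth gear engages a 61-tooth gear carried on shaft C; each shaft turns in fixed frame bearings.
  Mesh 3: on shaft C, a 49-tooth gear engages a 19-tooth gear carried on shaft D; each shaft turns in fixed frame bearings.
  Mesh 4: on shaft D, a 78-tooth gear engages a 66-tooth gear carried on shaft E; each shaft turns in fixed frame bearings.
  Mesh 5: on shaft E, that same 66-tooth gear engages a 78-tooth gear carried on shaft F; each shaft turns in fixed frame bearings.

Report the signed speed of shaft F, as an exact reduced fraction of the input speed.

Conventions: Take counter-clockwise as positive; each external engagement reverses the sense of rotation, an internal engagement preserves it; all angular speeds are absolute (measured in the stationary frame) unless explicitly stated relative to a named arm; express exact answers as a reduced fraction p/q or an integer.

5-mesh fixed-axis compound train (all bearings frame-fixed)
mesh 1 [35T→17T]: |ω|/ω_in = 1×35/17 = 35/17, sense flips to −
mesh 2 [17T→61T]: |ω|/ω_in = (35/17)×17/61 = 35/61, sense flips to +
mesh 3 [49T→19T]: |ω|/ω_in = (35/61)×49/19 = 1715/1159, sense flips to −
mesh 4 [78T→66T]: |ω|/ω_in = (1715/1159)×78/66 = 22295/12749, sense flips to +
mesh 5 [66T→78T]: |ω|/ω_in = (22295/12749)×66/78 = 1715/1159, sense flips to −
signed output speed (× input speed) = -1715/1159

-1715/1159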